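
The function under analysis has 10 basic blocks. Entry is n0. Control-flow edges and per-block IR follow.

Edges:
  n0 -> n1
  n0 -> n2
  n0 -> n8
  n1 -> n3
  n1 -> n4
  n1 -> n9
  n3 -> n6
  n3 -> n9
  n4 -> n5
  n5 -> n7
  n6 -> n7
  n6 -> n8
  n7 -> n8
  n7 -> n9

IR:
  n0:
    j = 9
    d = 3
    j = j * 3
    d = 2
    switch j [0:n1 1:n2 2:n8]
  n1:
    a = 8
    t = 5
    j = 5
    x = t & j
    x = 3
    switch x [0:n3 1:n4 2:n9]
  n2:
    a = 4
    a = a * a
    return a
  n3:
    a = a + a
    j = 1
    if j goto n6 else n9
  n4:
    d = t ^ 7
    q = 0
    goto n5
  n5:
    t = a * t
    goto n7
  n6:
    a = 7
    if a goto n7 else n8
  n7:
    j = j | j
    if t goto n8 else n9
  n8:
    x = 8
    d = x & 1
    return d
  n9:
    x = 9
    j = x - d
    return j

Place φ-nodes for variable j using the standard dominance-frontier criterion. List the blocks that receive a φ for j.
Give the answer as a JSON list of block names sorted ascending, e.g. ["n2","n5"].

idom tree: n1←n0 n2←n0 n3←n1 n4←n1 n5←n4 n6←n3 n7←n1 n8←n0 n9←n1
Dom at joins:
  n7: preds {n5,n6}: {n0,n1,n4,n5} ∩ {n0,n1,n3,n6} = {n0,n1}; idom=n1
  n8: preds {n0,n6,n7}: {n0} ∩ {n0,n1,n3,n6} ∩ {n0,n1,n7} = {n0}; idom=n0
  n9: preds {n1,n3,n7}: {n0,n1} ∩ {n0,n1,n3} ∩ {n0,n1,n7} = {n0,n1}; idom=n1

DF walk-up:
  join n7 pred n5: n5→n4 stop@n1
  join n7 pred n6: n6→n3 stop@n1
  join n8 pred n0: · stop@n0
  join n8 pred n6: n6→n3→n1 stop@n0
  join n8 pred n7: n7→n1 stop@n0
  join n9 pred n1: · stop@n1
  join n9 pred n3: n3 stop@n1
  join n9 pred n7: n7 stop@n1
  n0 → ∅
  n1 → {n8}
  n2 → ∅
  n3 → {n7,n8,n9}
  n4 → {n7}
  n5 → {n7}
  n6 → {n7,n8}
  n7 → {n8,n9}
  n8 → ∅
  n9 → ∅

φ for j: defs {n0,n1,n3,n7,n9}
  DF⁺ = {n7,n8,n9}

Answer: ["n7", "n8", "n9"]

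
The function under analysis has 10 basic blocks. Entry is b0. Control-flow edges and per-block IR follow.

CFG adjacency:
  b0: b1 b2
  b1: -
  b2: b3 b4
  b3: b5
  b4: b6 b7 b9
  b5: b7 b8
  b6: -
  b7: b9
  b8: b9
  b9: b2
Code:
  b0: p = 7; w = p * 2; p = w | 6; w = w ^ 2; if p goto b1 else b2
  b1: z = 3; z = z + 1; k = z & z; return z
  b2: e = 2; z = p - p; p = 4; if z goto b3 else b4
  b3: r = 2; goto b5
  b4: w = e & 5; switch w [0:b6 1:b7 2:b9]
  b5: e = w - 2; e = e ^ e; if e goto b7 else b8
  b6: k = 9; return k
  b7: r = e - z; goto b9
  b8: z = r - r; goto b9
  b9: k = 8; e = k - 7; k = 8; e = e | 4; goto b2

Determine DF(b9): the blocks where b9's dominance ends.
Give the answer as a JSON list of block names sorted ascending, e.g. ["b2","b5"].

Answer: ["b2"]

Derivation:
idom tree: b1←b0 b2←b0 b3←b2 b4←b2 b5←b3 b6←b4 b7←b2 b8←b5 b9←b2
Dom at joins:
  b2: preds {b0,b9}: {b0} ∩ {b0,b2,b9} = {b0}; idom=b0
  b7: preds {b4,b5}: {b0,b2,b4} ∩ {b0,b2,b3,b5} = {b0,b2}; idom=b2
  b9: preds {b4,b7,b8}: {b0,b2,b4} ∩ {b0,b2,b7} ∩ {b0,b2,b3,b5,b8} = {b0,b2}; idom=b2

DF walk-up:
  b2←b0: walk · to b0
  b2←b9: walk b9→b2 to b0
  b7←b4: walk b4 to b2
  b7←b5: walk b5→b3 to b2
  b9←b4: walk b4 to b2
  b9←b7: walk b7 to b2
  b9←b8: walk b8→b5→b3 to b2
  b0 → ∅
  b1 → ∅
  b2 → {b2}
  b3 → {b7,b9}
  b4 → {b7,b9}
  b5 → {b7,b9}
  b6 → ∅
  b7 → {b9}
  b8 → {b9}
  b9 → {b2}

DF(b9) = ["b2"]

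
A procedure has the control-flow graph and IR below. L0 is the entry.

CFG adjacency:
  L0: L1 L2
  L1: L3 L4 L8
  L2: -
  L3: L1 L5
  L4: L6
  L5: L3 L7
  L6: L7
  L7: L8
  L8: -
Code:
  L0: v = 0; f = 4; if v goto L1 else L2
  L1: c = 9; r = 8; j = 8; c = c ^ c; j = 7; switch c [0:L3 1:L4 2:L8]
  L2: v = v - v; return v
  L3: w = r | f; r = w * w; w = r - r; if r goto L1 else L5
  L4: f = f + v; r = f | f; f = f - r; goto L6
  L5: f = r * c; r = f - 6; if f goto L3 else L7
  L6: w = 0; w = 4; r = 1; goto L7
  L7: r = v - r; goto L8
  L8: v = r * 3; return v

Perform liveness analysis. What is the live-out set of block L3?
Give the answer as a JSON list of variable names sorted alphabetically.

Answer: ["c", "f", "r", "v"]

Working:
Block summaries:
  L0 def {f,v} use ∅
  L1 def {c,j,r} use ∅
  L2 def {v} use {v}
  L3 def {r,w} use {f,r}
  L4 def {f,r} use {f,v}
  L5 def {f,r} use {c,r}
  L6 def {r,w} use ∅
  L7 def {r} use {r,v}
  L8 def {v} use {r}

Live sets:
  L0: in=∅ out={f,v}
  L1: in={f,v} out={c,f,r,v}
  L2: in={v} out=∅
  L3: in={c,f,r,v} out={c,f,r,v}
  L4: in={f,v} out={v}
  L5: in={c,r,v} out={c,f,r,v}
  L6: in={v} out={r,v}
  L7: in={r,v} out={r}
  L8: in={r} out=∅

live-out(L3) = ["c", "f", "r", "v"]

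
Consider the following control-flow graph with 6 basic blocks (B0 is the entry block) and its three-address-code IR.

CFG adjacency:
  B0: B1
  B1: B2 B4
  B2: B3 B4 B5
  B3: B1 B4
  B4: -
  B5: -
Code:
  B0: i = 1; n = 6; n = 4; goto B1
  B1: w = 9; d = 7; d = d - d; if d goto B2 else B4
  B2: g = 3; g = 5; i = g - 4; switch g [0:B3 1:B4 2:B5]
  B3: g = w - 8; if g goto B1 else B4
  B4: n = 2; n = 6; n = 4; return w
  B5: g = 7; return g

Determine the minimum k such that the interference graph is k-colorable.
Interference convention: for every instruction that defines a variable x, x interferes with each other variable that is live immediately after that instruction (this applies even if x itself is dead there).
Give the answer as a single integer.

def/use:
  B0 def {i,n} use ∅
  B1 def {d,w} use ∅
  B2 def {g,i} use ∅
  B3 def {g} use {w}
  B4 def {n} use {w}
  B5 def {g} use ∅

Backward fixpoint:
  live B0: ∅→∅
  live B1: ∅→{w}
  live B2: {w}→{w}
  live B3: {w}→{w}
  live B4: {w}→∅
  live B5: ∅→∅

Conflict graph:
  d: {w}
  g: {i,w}
  i: {g,w}
  n: {w}
  w: {d,g,i,n}

Chromatic number:
  {g,i,w} pairwise interfere (3-clique) ⇒ χ ≥ 3
  3-colouring: c0={w}  c1={d,g,n}  c2={i}
  χ = 3

Answer: 3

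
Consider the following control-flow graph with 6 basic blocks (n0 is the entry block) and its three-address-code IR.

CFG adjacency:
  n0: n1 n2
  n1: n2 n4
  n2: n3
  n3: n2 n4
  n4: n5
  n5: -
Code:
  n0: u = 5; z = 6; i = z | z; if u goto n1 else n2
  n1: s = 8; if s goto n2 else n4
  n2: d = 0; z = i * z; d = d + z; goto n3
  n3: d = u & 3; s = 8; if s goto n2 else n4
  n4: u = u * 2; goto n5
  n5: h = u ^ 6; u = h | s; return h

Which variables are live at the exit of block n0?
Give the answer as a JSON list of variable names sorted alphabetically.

def/use:
  n0: def={i,u,z} ue=∅
  n1: def={s} ue=∅
  n2: def={d,z} ue={i,z}
  n3: def={d,s} ue={u}
  n4: def={u} ue={u}
  n5: def={h,u} ue={s,u}

Live sets:
  n0: in=∅ out={i,u,z}
  n1: in={i,u,z} out={i,s,u,z}
  n2: in={i,u,z} out={i,u,z}
  n3: in={i,u,z} out={i,s,u,z}
  n4: in={s,u} out={s,u}
  n5: in={s,u} out=∅

live-out(n0) = ["i", "u", "z"]

Answer: ["i", "u", "z"]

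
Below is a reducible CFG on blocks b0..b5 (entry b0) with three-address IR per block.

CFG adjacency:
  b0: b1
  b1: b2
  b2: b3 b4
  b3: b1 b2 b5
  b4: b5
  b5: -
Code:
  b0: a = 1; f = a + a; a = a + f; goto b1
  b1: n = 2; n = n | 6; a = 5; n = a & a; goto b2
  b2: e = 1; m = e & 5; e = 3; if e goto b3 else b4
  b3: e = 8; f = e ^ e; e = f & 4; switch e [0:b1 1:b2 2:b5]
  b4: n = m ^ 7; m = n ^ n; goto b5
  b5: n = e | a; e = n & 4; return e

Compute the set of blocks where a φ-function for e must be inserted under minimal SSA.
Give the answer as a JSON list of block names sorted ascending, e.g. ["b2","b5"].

Answer: ["b1", "b2", "b5"]

Working:
idom tree: b1←b0 b2←b1 b3←b2 b4←b2 b5←b2
Dom∩ at merges:
  b1: preds {b0,b3}: {b0} ∩ {b0,b1,b2,b3} = {b0}; idom=b0
  b2: preds {b1,b3}: {b0,b1} ∩ {b0,b1,b2,b3} = {b0,b1}; idom=b1
  b5: preds {b3,b4}: {b0,b1,b2,b3} ∩ {b0,b1,b2,b4} = {b0,b1,b2}; idom=b2

Frontier:
  b1←b0: walk · to b0
  b1←b3: walk b3→b2→b1 to b0
  b2←b1: walk · to b1
  b2←b3: walk b3→b2 to b1
  b5←b3: walk b3 to b2
  b5←b4: walk b4 to b2
  DF(b0)=∅
  DF(b1)={b1}
  DF(b2)={b1,b2}
  DF(b3)={b1,b2,b5}
  DF(b4)={b5}
  DF(b5)=∅

φ for e: defs {b2,b3,b5}
  DF⁺ = {b1,b2,b5}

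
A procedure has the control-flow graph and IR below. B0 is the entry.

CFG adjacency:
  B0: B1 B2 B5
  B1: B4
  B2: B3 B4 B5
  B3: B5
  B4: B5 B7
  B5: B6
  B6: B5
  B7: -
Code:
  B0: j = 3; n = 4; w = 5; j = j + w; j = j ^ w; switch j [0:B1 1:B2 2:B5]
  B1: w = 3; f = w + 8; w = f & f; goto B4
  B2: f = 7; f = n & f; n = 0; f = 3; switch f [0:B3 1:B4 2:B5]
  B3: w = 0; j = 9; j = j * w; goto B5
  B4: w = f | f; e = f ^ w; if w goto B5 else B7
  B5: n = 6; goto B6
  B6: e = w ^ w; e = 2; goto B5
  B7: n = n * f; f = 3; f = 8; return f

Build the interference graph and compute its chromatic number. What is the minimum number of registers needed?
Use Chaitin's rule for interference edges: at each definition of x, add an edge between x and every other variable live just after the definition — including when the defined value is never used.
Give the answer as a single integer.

Answer: 4

Analysis:
Per-block:
  B0: {j,n,w} / ∅
  B1: {f,w} / ∅
  B2: {f,n} / {n}
  B3: {j,w} / ∅
  B4: {e,w} / {f}
  B5: {n} / ∅
  B6: {e} / {w}
  B7: {f,n} / {f,n}

Liveness:
  B0: in=∅ out={n,w}
  B1: in={n} out={f,n}
  B2: in={n,w} out={f,n,w}
  B3: in=∅ out={w}
  B4: in={f,n} out={f,n,w}
  B5: in={w} out={w}
  B6: in={w} out={w}
  B7: in={f,n} out=∅

Interfere edges:
  e — {f,n,w}
  f — {e,n,w}
  j — {n,w}
  n — {e,f,j,w}
  w — {e,f,j,n}

Chromatic number:
  {e,f,n,w} pairwise interfere (4-clique) ⇒ χ ≥ 4
  4-colouring: r0={n}  r1={w}  r2={e,j}  r3={f}
  χ = 4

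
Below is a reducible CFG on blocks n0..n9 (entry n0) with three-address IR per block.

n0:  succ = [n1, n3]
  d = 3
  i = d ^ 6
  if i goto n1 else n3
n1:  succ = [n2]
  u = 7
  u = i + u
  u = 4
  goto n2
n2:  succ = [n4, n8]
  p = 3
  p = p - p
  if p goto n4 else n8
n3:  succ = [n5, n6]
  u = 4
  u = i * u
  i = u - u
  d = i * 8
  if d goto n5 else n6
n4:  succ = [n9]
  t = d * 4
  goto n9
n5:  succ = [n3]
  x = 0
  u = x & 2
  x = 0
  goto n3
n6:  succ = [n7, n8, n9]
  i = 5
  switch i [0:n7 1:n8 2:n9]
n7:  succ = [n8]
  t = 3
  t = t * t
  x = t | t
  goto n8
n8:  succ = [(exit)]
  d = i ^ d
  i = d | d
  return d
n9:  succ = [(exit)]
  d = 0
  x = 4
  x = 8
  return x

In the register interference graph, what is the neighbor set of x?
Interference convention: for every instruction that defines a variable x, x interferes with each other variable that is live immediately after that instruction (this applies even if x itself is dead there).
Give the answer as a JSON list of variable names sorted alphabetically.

Answer: ["d", "i"]

Derivation:
Per-block:
  n0: def={d,i} ue=∅
  n1: def={u} ue={i}
  n2: def={p} ue=∅
  n3: def={d,i,u} ue={i}
  n4: def={t} ue={d}
  n5: def={u,x} ue=∅
  n6: def={i} ue=∅
  n7: def={t,x} ue=∅
  n8: def={d,i} ue={d,i}
  n9: def={d,x} ue=∅

Backward fixpoint:
  live n0: ∅→{d,i}
  live n1: {d,i}→{d,i}
  live n2: {d,i}→{d,i}
  live n3: {i}→{d,i}
  live n4: {d}→∅
  live n5: {i}→{i}
  live n6: {d}→{d,i}
  live n7: {d,i}→{d,i}
  live n8: {d,i}→∅
  live n9: ∅→∅

Conflict graph:
  d↔{i,p,t,u,x}
  i↔{d,p,t,u,x}
  p↔{d,i}
  t↔{d,i}
  u↔{d,i}
  x↔{d,i}

N(x) = ["d", "i"]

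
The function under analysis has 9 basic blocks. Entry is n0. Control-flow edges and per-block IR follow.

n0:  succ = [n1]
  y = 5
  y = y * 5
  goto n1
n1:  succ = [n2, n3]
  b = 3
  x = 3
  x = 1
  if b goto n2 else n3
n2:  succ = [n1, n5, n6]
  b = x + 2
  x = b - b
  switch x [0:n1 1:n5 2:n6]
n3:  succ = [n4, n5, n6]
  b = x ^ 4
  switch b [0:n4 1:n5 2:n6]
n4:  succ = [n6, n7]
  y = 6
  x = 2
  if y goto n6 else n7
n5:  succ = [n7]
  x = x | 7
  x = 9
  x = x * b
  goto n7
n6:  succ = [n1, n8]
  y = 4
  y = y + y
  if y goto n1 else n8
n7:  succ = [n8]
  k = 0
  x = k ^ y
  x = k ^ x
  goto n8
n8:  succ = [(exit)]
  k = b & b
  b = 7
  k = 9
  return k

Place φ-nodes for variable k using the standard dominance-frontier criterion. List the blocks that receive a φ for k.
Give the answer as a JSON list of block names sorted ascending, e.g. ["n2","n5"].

Answer: ["n8"]

Derivation:
idom tree: n1←n0 n2←n1 n3←n1 n4←n3 n5←n1 n6←n1 n7←n1 n8←n1
Join-block Dom:
  n1: preds {n0,n2,n6}: {n0} ∩ {n0,n1,n2} ∩ {n0,n1,n6} = {n0}; idom=n0
  n5: preds {n2,n3}: {n0,n1,n2} ∩ {n0,n1,n3} = {n0,n1}; idom=n1
  n6: preds {n2,n3,n4}: {n0,n1,n2} ∩ {n0,n1,n3} ∩ {n0,n1,n3,n4} = {n0,n1}; idom=n1
  n7: preds {n4,n5}: {n0,n1,n3,n4} ∩ {n0,n1,n5} = {n0,n1}; idom=n1
  n8: preds {n6,n7}: {n0,n1,n6} ∩ {n0,n1,n7} = {n0,n1}; idom=n1

DF derivation:
  n1←n0: walk · to n0
  n1←n2: walk n2→n1 to n0
  n1←n6: walk n6→n1 to n0
  n5←n2: walk n2 to n1
  n5←n3: walk n3 to n1
  n6←n2: walk n2 to n1
  n6←n3: walk n3 to n1
  n6←n4: walk n4→n3 to n1
  n7←n4: walk n4→n3 to n1
  n7←n5: walk n5 to n1
  n8←n6: walk n6 to n1
  n8←n7: walk n7 to n1
  n0 → ∅
  n1 → {n1}
  n2 → {n1,n5,n6}
  n3 → {n5,n6,n7}
  n4 → {n6,n7}
  n5 → {n7}
  n6 → {n1,n8}
  n7 → {n8}
  n8 → ∅

φ for k: defs {n7,n8}
  DF⁺ = {n8}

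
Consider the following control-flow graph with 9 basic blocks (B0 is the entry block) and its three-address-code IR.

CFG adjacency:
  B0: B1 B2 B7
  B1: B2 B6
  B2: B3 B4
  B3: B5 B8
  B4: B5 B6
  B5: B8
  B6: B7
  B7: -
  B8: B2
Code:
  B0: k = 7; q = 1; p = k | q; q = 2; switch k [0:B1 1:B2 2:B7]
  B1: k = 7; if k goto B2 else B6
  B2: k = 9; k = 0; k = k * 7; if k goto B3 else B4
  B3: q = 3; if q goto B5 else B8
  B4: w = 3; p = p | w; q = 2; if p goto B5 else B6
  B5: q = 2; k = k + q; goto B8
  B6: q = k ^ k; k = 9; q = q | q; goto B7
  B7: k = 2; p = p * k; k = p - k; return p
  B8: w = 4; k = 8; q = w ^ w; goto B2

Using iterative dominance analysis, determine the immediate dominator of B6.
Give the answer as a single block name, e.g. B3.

idom tree: B1←B0 B2←B0 B3←B2 B4←B2 B5←B2 B6←B0 B7←B0 B8←B2
Dom at joins:
  B2: preds {B0,B1,B8}: {B0} ∩ {B0,B1} ∩ {B0,B2,B8} = {B0}; idom=B0
  B5: preds {B3,B4}: {B0,B2,B3} ∩ {B0,B2,B4} = {B0,B2}; idom=B2
  B6: preds {B1,B4}: {B0,B1} ∩ {B0,B2,B4} = {B0}; idom=B0
  B7: preds {B0,B6}: {B0} ∩ {B0,B6} = {B0}; idom=B0
  B8: preds {B3,B5}: {B0,B2,B3} ∩ {B0,B2,B5} = {B0,B2}; idom=B2

idom(B6) = B0

Answer: B0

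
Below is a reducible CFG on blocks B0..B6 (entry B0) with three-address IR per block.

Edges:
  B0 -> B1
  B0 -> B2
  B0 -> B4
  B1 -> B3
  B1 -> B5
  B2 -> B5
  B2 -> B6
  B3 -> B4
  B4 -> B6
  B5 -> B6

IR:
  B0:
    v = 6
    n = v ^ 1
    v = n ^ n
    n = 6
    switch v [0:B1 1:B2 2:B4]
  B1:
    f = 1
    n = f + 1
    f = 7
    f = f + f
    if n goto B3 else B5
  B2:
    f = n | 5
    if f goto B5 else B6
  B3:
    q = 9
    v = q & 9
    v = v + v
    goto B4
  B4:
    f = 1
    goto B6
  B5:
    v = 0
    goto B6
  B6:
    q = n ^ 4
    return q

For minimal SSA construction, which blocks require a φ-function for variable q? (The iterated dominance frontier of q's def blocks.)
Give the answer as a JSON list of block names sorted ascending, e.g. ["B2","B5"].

Answer: ["B4", "B6"]

Analysis:
idom tree: B1←B0 B2←B0 B3←B1 B4←B0 B5←B0 B6←B0
Join-block Dom:
  B4: preds {B0,B3}: {B0} ∩ {B0,B1,B3} = {B0}; idom=B0
  B5: preds {B1,B2}: {B0,B1} ∩ {B0,B2} = {B0}; idom=B0
  B6: preds {B2,B4,B5}: {B0,B2} ∩ {B0,B4} ∩ {B0,B5} = {B0}; idom=B0

DF walk-up:
  join B4 pred B0: · stop@B0
  join B4 pred B3: B3→B1 stop@B0
  join B5 pred B1: B1 stop@B0
  join B5 pred B2: B2 stop@B0
  join B6 pred B2: B2 stop@B0
  join B6 pred B4: B4 stop@B0
  join B6 pred B5: B5 stop@B0
  B0 → ∅
  B1 → {B4,B5}
  B2 → {B5,B6}
  B3 → {B4}
  B4 → {B6}
  B5 → {B6}
  B6 → ∅

φ for q: defs {B3,B6}
  DF⁺ = {B4,B6}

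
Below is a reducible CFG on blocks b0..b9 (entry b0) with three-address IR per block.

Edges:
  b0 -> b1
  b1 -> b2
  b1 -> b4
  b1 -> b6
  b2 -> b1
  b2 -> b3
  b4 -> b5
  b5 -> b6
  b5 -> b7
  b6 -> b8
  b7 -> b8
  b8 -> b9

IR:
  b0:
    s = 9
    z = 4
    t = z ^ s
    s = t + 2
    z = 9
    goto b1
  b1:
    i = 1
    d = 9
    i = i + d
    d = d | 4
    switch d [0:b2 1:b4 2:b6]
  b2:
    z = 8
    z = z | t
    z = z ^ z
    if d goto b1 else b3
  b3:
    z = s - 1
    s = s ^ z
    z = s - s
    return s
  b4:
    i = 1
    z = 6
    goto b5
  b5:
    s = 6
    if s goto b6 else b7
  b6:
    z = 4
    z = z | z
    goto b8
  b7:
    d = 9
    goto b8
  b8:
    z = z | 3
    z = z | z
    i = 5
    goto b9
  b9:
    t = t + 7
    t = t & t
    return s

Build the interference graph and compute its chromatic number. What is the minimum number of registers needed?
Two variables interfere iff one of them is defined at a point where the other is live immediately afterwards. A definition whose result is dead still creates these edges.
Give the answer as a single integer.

Per-block:
  b0 def {s,t,z} use ∅
  b1 def {d,i} use ∅
  b2 def {z} use {d,t}
  b3 def {s,z} use {s}
  b4 def {i,z} use ∅
  b5 def {s} use ∅
  b6 def {z} use ∅
  b7 def {d} use ∅
  b8 def {i,z} use {z}
  b9 def {t} use {s,t}

Backward fixpoint:
  b0 li=∅ lo={s,t}
  b1 li={s,t} lo={d,s,t}
  b2 li={d,s,t} lo={s,t}
  b3 li={s} lo=∅
  b4 li={t} lo={t,z}
  b5 li={t,z} lo={s,t,z}
  b6 li={s,t} lo={s,t,z}
  b7 li={s,t,z} lo={s,t,z}
  b8 li={s,t,z} lo={s,t}
  b9 li={s,t} lo=∅

Interference:
  d↔{i,s,t,z}
  i↔{d,s,t}
  s↔{d,i,t,z}
  t↔{d,i,s,z}
  z↔{d,s,t}

Registers:
  {d,i,s,t} pairwise interfere (4-clique) ⇒ χ ≥ 4
  4-colouring: R0={d}  R1={s}  R2={t}  R3={i,z}
  χ = 4

Answer: 4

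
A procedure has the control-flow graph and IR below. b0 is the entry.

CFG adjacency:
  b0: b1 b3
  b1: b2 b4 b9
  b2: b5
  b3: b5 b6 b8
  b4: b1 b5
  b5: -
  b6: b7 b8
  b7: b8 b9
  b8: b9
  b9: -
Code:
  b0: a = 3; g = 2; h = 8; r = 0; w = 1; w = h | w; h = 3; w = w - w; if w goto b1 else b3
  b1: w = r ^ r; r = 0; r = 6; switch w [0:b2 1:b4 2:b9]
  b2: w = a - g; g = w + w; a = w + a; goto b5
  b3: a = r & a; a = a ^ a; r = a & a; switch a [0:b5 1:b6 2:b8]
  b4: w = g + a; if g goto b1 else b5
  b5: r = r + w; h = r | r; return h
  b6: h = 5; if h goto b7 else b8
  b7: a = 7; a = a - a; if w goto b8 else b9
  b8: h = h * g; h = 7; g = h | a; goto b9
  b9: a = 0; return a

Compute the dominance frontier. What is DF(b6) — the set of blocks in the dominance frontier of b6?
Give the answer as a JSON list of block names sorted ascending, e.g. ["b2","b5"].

Answer: ["b8", "b9"]

Working:
idom tree: b1←b0 b2←b1 b3←b0 b4←b1 b5←b0 b6←b3 b7←b6 b8←b3 b9←b0
Dom at joins:
  b1: preds {b0,b4}: {b0} ∩ {b0,b1,b4} = {b0}; idom=b0
  b5: preds {b2,b3,b4}: {b0,b1,b2} ∩ {b0,b3} ∩ {b0,b1,b4} = {b0}; idom=b0
  b8: preds {b3,b6,b7}: {b0,b3} ∩ {b0,b3,b6} ∩ {b0,b3,b6,b7} = {b0,b3}; idom=b3
  b9: preds {b1,b7,b8}: {b0,b1} ∩ {b0,b3,b6,b7} ∩ {b0,b3,b8} = {b0}; idom=b0

DF derivation:
  b1←b0: walk · to b0
  b1←b4: walk b4→b1 to b0
  b5←b2: walk b2→b1 to b0
  b5←b3: walk b3 to b0
  b5←b4: walk b4→b1 to b0
  b8←b3: walk · to b3
  b8←b6: walk b6 to b3
  b8←b7: walk b7→b6 to b3
  b9←b1: walk b1 to b0
  b9←b7: walk b7→b6→b3 to b0
  b9←b8: walk b8→b3 to b0
  DF(b0)=∅
  DF(b1)={b1,b5,b9}
  DF(b2)={b5}
  DF(b3)={b5,b9}
  DF(b4)={b1,b5}
  DF(b5)=∅
  DF(b6)={b8,b9}
  DF(b7)={b8,b9}
  DF(b8)={b9}
  DF(b9)=∅

DF(b6) = ["b8", "b9"]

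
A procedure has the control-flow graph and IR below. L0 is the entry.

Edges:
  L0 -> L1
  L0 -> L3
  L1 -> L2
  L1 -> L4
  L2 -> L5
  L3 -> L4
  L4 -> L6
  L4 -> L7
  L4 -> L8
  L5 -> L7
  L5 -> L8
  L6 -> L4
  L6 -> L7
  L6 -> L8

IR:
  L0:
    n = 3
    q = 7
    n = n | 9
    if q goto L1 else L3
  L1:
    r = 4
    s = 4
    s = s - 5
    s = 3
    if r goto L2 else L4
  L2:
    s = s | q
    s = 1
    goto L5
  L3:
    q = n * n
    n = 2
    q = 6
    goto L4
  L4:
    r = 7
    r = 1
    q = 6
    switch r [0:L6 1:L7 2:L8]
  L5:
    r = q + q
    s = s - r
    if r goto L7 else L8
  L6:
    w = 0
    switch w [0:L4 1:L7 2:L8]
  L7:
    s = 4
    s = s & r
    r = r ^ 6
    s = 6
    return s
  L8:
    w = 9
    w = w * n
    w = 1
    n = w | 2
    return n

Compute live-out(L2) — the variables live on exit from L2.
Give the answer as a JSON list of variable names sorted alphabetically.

Answer: ["n", "q", "s"]

Working:
Per-block:
  L0: def={n,q} ue=∅
  L1: def={r,s} ue=∅
  L2: def={s} ue={q,s}
  L3: def={n,q} ue={n}
  L4: def={q,r} ue=∅
  L5: def={r,s} ue={q,s}
  L6: def={w} ue=∅
  L7: def={r,s} ue={r}
  L8: def={n,w} ue={n}

Backward fixpoint:
  live L0: ∅→{n,q}
  live L1: {n,q}→{n,q,s}
  live L2: {n,q,s}→{n,q,s}
  live L3: {n}→{n}
  live L4: {n}→{n,r}
  live L5: {n,q,s}→{n,r}
  live L6: {n,r}→{n,r}
  live L7: {r}→∅
  live L8: {n}→∅

live-out(L2) = ["n", "q", "s"]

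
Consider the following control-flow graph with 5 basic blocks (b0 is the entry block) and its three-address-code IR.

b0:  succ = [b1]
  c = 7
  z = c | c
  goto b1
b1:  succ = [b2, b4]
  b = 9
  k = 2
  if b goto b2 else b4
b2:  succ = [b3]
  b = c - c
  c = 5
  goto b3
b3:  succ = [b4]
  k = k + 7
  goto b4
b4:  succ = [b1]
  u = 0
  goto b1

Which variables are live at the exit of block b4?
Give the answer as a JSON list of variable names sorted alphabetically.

def/use:
  b0 def {c,z} use ∅
  b1 def {b,k} use ∅
  b2 def {b,c} use {c}
  b3 def {k} use {k}
  b4 def {u} use ∅

Live sets:
  live b0: ∅→{c}
  live b1: {c}→{c,k}
  live b2: {c,k}→{c,k}
  live b3: {c,k}→{c}
  live b4: {c}→{c}

live-out(b4) = ["c"]

Answer: ["c"]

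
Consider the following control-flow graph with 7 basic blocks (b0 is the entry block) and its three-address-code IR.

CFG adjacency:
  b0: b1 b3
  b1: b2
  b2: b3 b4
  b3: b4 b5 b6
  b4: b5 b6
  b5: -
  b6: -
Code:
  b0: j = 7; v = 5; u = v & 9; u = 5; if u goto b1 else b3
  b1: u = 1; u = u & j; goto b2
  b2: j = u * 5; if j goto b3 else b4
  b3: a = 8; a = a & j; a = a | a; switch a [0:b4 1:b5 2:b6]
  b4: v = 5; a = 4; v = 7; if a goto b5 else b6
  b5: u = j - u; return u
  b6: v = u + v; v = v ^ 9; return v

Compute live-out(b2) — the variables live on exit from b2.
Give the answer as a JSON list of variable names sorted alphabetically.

Answer: ["j", "u", "v"]

Working:
Per-block:
  b0: {j,u,v} / ∅
  b1: {u} / {j}
  b2: {j} / {u}
  b3: {a} / {j}
  b4: {a,v} / ∅
  b5: {u} / {j,u}
  b6: {v} / {u,v}

Live sets:
  b0: in=∅ out={j,u,v}
  b1: in={j,v} out={u,v}
  b2: in={u,v} out={j,u,v}
  b3: in={j,u,v} out={j,u,v}
  b4: in={j,u} out={j,u,v}
  b5: in={j,u} out=∅
  b6: in={u,v} out=∅

live-out(b2) = ["j", "u", "v"]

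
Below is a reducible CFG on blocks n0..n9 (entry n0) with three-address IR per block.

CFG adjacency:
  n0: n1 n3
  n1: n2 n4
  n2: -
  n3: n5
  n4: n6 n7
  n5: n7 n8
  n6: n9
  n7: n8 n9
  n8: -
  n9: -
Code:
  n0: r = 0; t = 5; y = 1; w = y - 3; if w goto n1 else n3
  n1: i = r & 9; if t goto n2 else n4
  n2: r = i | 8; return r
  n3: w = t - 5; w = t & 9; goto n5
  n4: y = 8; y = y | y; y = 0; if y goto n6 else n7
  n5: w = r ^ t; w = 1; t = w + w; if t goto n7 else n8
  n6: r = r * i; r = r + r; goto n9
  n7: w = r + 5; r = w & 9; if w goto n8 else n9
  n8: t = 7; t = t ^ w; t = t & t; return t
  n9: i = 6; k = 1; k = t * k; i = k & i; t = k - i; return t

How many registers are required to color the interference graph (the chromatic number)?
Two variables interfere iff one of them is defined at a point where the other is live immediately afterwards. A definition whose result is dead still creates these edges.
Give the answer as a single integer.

Block summaries:
  n0: {r,t,w,y} / ∅
  n1: {i} / {r,t}
  n2: {r} / {i}
  n3: {w} / {t}
  n4: {y} / ∅
  n5: {t,w} / {r,t}
  n6: {r} / {i,r}
  n7: {r,w} / {r}
  n8: {t} / {w}
  n9: {i,k,t} / {t}

Live sets:
  live n0: ∅→{r,t}
  live n1: {r,t}→{i,r,t}
  live n2: {i}→∅
  live n3: {r,t}→{r,t}
  live n4: {i,r,t}→{i,r,t}
  live n5: {r,t}→{r,t,w}
  live n6: {i,r,t}→{t}
  live n7: {r,t}→{t,w}
  live n8: {w}→∅
  live n9: {t}→∅

Conflict graph:
  i — {k,r,t,y}
  k — {i,t}
  r — {i,t,w,y}
  t — {i,k,r,w,y}
  w — {r,t}
  y — {i,r,t}

Colouring:
  lower bound: {i,r,t,y} mutually conflict ⇒ χ ≥ 4
  4-colouring: c0={t}  c1={i,w}  c2={k,r}  c3={y}
  χ = 4

Answer: 4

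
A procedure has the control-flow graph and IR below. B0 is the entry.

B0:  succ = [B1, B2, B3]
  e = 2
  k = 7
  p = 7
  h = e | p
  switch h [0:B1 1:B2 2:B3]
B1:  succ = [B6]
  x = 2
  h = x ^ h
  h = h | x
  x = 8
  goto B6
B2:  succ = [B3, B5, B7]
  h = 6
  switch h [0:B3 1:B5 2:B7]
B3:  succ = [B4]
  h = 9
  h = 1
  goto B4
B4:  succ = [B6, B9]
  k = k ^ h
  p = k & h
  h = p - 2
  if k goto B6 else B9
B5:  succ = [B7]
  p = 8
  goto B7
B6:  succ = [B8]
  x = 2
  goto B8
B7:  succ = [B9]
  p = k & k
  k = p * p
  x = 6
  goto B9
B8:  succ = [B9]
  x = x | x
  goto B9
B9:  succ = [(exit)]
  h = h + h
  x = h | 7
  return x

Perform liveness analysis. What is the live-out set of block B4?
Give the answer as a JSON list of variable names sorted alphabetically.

Per-block:
  B0: def={e,h,k,p} ue=∅
  B1: def={h,x} ue={h}
  B2: def={h} ue=∅
  B3: def={h} ue=∅
  B4: def={h,k,p} ue={h,k}
  B5: def={p} ue=∅
  B6: def={x} ue=∅
  B7: def={k,p,x} ue={k}
  B8: def={x} ue={x}
  B9: def={h,x} ue={h}

Liveness:
  live B0: ∅→{h,k}
  live B1: {h}→{h}
  live B2: {k}→{h,k}
  live B3: {k}→{h,k}
  live B4: {h,k}→{h}
  live B5: {h,k}→{h,k}
  live B6: {h}→{h,x}
  live B7: {h,k}→{h}
  live B8: {h,x}→{h}
  live B9: {h}→∅

live-out(B4) = ["h"]

Answer: ["h"]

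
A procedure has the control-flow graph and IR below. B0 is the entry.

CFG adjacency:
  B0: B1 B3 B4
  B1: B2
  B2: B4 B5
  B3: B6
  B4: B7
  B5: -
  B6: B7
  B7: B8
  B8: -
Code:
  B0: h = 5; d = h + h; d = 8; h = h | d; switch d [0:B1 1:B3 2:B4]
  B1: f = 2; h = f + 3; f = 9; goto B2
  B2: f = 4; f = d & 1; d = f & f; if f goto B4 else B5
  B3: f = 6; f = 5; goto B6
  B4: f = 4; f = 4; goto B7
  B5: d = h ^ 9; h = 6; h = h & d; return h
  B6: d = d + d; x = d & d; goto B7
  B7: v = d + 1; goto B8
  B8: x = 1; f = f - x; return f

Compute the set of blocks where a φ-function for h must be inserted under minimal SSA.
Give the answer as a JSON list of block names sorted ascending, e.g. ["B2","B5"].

idom tree: B1←B0 B2←B1 B3←B0 B4←B0 B5←B2 B6←B3 B7←B0 B8←B7
Dom at joins:
  B4: preds {B0,B2}: {B0} ∩ {B0,B1,B2} = {B0}; idom=B0
  B7: preds {B4,B6}: {B0,B4} ∩ {B0,B3,B6} = {B0}; idom=B0

Frontier:
  join B4 pred B0: · stop@B0
  join B4 pred B2: B2→B1 stop@B0
  join B7 pred B4: B4 stop@B0
  join B7 pred B6: B6→B3 stop@B0
  DF(B0)=∅
  DF(B1)={B4}
  DF(B2)={B4}
  DF(B3)={B7}
  DF(B4)={B7}
  DF(B5)=∅
  DF(B6)={B7}
  DF(B7)=∅
  DF(B8)=∅

φ for h: defs {B0,B1,B5}
  DF⁺ = {B4,B7}

Answer: ["B4", "B7"]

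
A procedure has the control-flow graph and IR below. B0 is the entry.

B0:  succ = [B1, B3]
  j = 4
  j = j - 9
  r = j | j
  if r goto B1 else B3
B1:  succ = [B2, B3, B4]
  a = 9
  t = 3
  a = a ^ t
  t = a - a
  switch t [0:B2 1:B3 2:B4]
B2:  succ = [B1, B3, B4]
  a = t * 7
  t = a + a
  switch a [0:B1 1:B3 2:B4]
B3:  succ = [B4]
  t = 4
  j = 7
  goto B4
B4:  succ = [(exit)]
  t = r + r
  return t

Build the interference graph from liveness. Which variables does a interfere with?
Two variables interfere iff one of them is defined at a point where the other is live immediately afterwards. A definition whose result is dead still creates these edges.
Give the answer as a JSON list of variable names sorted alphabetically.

Per-block:
  B0: def={j,r} ue=∅
  B1: def={a,t} ue=∅
  B2: def={a,t} ue={t}
  B3: def={j,t} ue=∅
  B4: def={t} ue={r}

Live sets:
  B0: in=∅ out={r}
  B1: in={r} out={r,t}
  B2: in={r,t} out={r}
  B3: in={r} out={r}
  B4: in={r} out=∅

Interference:
  a↔{r,t}
  j↔{r}
  r↔{a,j,t}
  t↔{a,r}

N(a) = ["r", "t"]

Answer: ["r", "t"]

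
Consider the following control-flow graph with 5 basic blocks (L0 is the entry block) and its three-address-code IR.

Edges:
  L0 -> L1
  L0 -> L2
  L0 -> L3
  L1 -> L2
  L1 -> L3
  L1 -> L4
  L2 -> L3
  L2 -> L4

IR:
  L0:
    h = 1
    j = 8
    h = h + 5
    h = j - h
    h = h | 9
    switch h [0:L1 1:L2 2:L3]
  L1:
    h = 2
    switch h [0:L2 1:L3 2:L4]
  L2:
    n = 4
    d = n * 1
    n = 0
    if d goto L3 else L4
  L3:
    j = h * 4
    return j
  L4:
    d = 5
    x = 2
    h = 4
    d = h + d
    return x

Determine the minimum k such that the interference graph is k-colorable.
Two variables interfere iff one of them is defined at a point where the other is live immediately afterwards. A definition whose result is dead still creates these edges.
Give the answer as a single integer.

Per-block:
  L0: def={h,j} ue=∅
  L1: def={h} ue=∅
  L2: def={d,n} ue=∅
  L3: def={j} ue={h}
  L4: def={d,h,x} ue=∅

Backward fixpoint:
  live L0: ∅→{h}
  live L1: ∅→{h}
  live L2: {h}→{h}
  live L3: {h}→∅
  live L4: ∅→∅

Interference:
  d: {h,n,x}
  h: {d,j,n,x}
  j: {h}
  n: {d,h}
  x: {d,h}

Chromatic number:
  lower bound: {d,h,n} mutually conflict ⇒ χ ≥ 3
  3-colouring: R0={h}  R1={d,j}  R2={n,x}
  χ = 3

Answer: 3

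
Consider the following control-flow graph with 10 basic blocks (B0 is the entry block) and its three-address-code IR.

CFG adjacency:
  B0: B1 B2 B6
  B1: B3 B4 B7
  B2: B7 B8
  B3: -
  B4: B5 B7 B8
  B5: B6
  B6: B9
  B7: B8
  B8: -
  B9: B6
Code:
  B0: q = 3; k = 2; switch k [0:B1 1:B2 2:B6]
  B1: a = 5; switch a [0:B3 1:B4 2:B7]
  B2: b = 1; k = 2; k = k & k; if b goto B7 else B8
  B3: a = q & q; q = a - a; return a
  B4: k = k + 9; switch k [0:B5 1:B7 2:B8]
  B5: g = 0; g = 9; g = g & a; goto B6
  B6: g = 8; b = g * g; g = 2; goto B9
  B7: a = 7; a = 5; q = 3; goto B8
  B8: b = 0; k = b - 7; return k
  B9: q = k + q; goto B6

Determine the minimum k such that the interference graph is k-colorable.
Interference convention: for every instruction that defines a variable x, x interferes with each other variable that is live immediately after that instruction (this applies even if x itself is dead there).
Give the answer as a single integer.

Block summaries:
  B0: {k,q} / ∅
  B1: {a} / ∅
  B2: {b,k} / ∅
  B3: {a,q} / {q}
  B4: {k} / {k}
  B5: {g} / {a}
  B6: {b,g} / ∅
  B7: {a,q} / ∅
  B8: {b,k} / ∅
  B9: {q} / {k,q}

Liveness:
  B0 li=∅ lo={k,q}
  B1 li={k,q} lo={a,k,q}
  B2 li=∅ lo=∅
  B3 li={q} lo=∅
  B4 li={a,k,q} lo={a,k,q}
  B5 li={a,k,q} lo={k,q}
  B6 li={k,q} lo={k,q}
  B7 li=∅ lo=∅
  B8 li=∅ lo=∅
  B9 li={k,q} lo={k,q}

Interference:
  a↔{g,k,q}
  b↔{k,q}
  g↔{a,k,q}
  k↔{a,b,g,q}
  q↔{a,b,g,k}

Registers:
  {a,g,k,q} pairwise interfere (4-clique) ⇒ χ ≥ 4
  4-colouring: R0={k}  R1={q}  R2={a,b}  R3={g}
  χ = 4

Answer: 4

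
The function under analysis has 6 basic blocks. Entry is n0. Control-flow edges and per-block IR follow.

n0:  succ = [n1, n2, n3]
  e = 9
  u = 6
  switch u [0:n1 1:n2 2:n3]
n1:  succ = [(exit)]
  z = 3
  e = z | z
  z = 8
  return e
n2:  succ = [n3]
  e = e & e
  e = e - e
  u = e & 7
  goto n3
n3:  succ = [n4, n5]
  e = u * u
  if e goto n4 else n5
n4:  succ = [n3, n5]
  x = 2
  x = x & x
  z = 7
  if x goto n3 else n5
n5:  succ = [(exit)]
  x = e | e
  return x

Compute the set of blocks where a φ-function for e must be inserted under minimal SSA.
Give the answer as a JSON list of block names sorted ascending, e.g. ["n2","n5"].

idom tree: n1←n0 n2←n0 n3←n0 n4←n3 n5←n3
Dom∩ at merges:
  n3: preds {n0,n2,n4}: {n0} ∩ {n0,n2} ∩ {n0,n3,n4} = {n0}; idom=n0
  n5: preds {n3,n4}: {n0,n3} ∩ {n0,n3,n4} = {n0,n3}; idom=n3

DF derivation:
  n3←n0: walk · to n0
  n3←n2: walk n2 to n0
  n3←n4: walk n4→n3 to n0
  n5←n3: walk · to n3
  n5←n4: walk n4 to n3
  DF(n0)=∅
  DF(n1)=∅
  DF(n2)={n3}
  DF(n3)={n3}
  DF(n4)={n3,n5}
  DF(n5)=∅

φ for e: defs {n0,n1,n2,n3}
  DF⁺ = {n3}

Answer: ["n3"]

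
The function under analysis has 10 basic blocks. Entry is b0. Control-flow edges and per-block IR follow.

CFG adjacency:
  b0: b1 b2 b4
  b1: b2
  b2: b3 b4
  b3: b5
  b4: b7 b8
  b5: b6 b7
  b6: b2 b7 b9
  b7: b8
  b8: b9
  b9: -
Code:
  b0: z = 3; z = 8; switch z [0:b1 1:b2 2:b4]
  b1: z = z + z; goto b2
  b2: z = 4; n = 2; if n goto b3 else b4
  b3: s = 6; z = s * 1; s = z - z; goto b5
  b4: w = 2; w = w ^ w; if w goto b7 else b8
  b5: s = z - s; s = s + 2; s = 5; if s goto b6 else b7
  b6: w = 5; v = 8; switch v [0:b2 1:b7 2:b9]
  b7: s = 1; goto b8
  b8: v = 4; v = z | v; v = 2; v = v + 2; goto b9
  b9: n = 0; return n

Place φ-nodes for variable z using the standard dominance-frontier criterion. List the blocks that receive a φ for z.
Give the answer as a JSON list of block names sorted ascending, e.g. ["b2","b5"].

Answer: ["b2", "b4", "b7", "b8", "b9"]

Derivation:
idom tree: b1←b0 b2←b0 b3←b2 b4←b0 b5←b3 b6←b5 b7←b0 b8←b0 b9←b0
Dom∩ at merges:
  b2: preds {b0,b1,b6}: {b0} ∩ {b0,b1} ∩ {b0,b2,b3,b5,b6} = {b0}; idom=b0
  b4: preds {b0,b2}: {b0} ∩ {b0,b2} = {b0}; idom=b0
  b7: preds {b4,b5,b6}: {b0,b4} ∩ {b0,b2,b3,b5} ∩ {b0,b2,b3,b5,b6} = {b0}; idom=b0
  b8: preds {b4,b7}: {b0,b4} ∩ {b0,b7} = {b0}; idom=b0
  b9: preds {b6,b8}: {b0,b2,b3,b5,b6} ∩ {b0,b8} = {b0}; idom=b0

DF walk-up:
  b2←b0: walk · to b0
  b2←b1: walk b1 to b0
  b2←b6: walk b6→b5→b3→b2 to b0
  b4←b0: walk · to b0
  b4←b2: walk b2 to b0
  b7←b4: walk b4 to b0
  b7←b5: walk b5→b3→b2 to b0
  b7←b6: walk b6→b5→b3→b2 to b0
  b8←b4: walk b4 to b0
  b8←b7: walk b7 to b0
  b9←b6: walk b6→b5→b3→b2 to b0
  b9←b8: walk b8 to b0
  DF(b0)=∅
  DF(b1)={b2}
  DF(b2)={b2,b4,b7,b9}
  DF(b3)={b2,b7,b9}
  DF(b4)={b7,b8}
  DF(b5)={b2,b7,b9}
  DF(b6)={b2,b7,b9}
  DF(b7)={b8}
  DF(b8)={b9}
  DF(b9)=∅

φ for z: defs {b0,b1,b2,b3}
  DF⁺ = {b2,b4,b7,b8,b9}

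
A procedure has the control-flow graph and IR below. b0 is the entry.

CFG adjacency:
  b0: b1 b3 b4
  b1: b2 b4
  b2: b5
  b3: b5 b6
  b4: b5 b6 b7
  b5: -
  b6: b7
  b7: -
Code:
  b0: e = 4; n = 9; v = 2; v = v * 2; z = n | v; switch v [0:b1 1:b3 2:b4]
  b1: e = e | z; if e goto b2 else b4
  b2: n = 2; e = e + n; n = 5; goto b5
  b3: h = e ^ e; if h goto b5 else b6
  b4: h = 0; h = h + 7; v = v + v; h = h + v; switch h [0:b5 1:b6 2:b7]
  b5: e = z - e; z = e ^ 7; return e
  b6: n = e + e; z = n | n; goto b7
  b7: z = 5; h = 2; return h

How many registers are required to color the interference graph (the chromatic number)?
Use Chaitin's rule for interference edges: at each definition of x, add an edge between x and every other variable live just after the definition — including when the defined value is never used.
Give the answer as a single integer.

Per-block:
  b0: {e,n,v,z} / ∅
  b1: {e} / {e,z}
  b2: {e,n} / {e}
  b3: {h} / {e}
  b4: {h,v} / {v}
  b5: {e,z} / {e,z}
  b6: {n,z} / {e}
  b7: {h,z} / ∅

Liveness:
  b0: in=∅ out={e,v,z}
  b1: in={e,v,z} out={e,v,z}
  b2: in={e,z} out={e,z}
  b3: in={e,z} out={e,z}
  b4: in={e,v,z} out={e,z}
  b5: in={e,z} out=∅
  b6: in={e} out=∅
  b7: in=∅ out=∅

Conflict graph:
  e↔{h,n,v,z}
  h↔{e,v,z}
  n↔{e,v,z}
  v↔{e,h,n,z}
  z↔{e,h,n,v}

Registers:
  clique {e,h,v,z} ⇒ need ≥ 4
  assign e→r0 h→r3 n→r3 v→r1 z→r2 — no edge inside a register ⇒ χ ≤ 4
  χ = 4

Answer: 4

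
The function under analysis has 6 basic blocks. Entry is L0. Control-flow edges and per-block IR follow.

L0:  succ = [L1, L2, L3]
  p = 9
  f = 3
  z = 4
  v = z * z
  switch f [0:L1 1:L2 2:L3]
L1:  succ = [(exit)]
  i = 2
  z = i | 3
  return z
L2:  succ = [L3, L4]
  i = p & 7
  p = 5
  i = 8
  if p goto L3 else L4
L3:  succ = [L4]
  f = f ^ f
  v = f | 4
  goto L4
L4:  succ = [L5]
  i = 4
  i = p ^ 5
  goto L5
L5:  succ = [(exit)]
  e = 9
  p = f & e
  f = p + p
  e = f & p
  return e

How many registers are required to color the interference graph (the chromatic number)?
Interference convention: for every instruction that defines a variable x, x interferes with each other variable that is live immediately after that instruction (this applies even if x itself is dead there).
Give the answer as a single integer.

Answer: 3

Working:
Block summaries:
  L0: def={f,p,v,z} ue=∅
  L1: def={i,z} ue=∅
  L2: def={i,p} ue={p}
  L3: def={f,v} ue={f}
  L4: def={i} ue={p}
  L5: def={e,f,p} ue={f}

Backward fixpoint:
  L0 li=∅ lo={f,p}
  L1 li=∅ lo=∅
  L2 li={f,p} lo={f,p}
  L3 li={f,p} lo={f,p}
  L4 li={f,p} lo={f}
  L5 li={f} lo=∅

Conflict graph:
  e: {f}
  f: {e,i,p,v,z}
  i: {f,p}
  p: {f,i,v,z}
  v: {f,p}
  z: {f,p}

Chromatic number:
  {f,i,p} pairwise interfere (3-clique) ⇒ χ ≥ 3
  3-colouring: R0={f}  R1={e,p}  R2={i,v,z}
  χ = 3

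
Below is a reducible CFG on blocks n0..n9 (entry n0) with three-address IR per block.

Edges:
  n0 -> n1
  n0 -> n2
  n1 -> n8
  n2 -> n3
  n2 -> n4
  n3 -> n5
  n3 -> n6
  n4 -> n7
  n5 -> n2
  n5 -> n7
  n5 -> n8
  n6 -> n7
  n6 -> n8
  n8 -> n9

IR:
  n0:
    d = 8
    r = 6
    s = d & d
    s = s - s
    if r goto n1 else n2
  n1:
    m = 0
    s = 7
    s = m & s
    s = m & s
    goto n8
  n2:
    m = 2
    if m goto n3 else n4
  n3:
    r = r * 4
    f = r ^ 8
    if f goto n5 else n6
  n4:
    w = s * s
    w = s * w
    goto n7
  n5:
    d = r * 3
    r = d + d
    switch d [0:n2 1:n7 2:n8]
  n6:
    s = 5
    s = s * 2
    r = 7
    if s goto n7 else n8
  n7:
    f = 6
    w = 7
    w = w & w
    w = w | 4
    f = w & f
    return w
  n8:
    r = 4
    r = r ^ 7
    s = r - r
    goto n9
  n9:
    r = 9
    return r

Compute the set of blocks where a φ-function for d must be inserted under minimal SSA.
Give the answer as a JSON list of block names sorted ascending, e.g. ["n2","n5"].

idom tree: n1←n0 n2←n0 n3←n2 n4←n2 n5←n3 n6←n3 n7←n2 n8←n0 n9←n8
Join-block Dom:
  n2: preds {n0,n5}: {n0} ∩ {n0,n2,n3,n5} = {n0}; idom=n0
  n7: preds {n4,n5,n6}: {n0,n2,n4} ∩ {n0,n2,n3,n5} ∩ {n0,n2,n3,n6} = {n0,n2}; idom=n2
  n8: preds {n1,n5,n6}: {n0,n1} ∩ {n0,n2,n3,n5} ∩ {n0,n2,n3,n6} = {n0}; idom=n0

DF derivation:
  join n2 pred n0: · stop@n0
  join n2 pred n5: n5→n3→n2 stop@n0
  join n7 pred n4: n4 stop@n2
  join n7 pred n5: n5→n3 stop@n2
  join n7 pred n6: n6→n3 stop@n2
  join n8 pred n1: n1 stop@n0
  join n8 pred n5: n5→n3→n2 stop@n0
  join n8 pred n6: n6→n3→n2 stop@n0
  DF(n0)=∅
  DF(n1)={n8}
  DF(n2)={n2,n8}
  DF(n3)={n2,n7,n8}
  DF(n4)={n7}
  DF(n5)={n2,n7,n8}
  DF(n6)={n7,n8}
  DF(n7)=∅
  DF(n8)=∅
  DF(n9)=∅

φ for d: defs {n0,n5}
  DF⁺ = {n2,n7,n8}

Answer: ["n2", "n7", "n8"]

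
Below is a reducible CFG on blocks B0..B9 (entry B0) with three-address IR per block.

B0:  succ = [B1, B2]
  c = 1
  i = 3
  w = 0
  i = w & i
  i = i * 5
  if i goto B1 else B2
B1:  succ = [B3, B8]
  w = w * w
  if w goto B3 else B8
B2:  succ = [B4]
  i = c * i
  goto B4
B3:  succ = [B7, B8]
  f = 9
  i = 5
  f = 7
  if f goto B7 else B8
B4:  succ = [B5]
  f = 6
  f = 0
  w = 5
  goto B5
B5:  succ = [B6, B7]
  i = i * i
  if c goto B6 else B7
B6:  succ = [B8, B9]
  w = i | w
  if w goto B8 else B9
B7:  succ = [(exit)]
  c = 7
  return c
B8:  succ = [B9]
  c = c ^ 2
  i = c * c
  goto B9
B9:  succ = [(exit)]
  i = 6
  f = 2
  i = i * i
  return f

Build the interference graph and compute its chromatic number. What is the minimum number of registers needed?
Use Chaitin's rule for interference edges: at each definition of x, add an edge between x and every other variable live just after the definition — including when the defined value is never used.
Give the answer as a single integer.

def/use:
  B0: def={c,i,w} ue=∅
  B1: def={w} ue={w}
  B2: def={i} ue={c,i}
  B3: def={f,i} ue=∅
  B4: def={f,w} ue=∅
  B5: def={i} ue={c,i}
  B6: def={w} ue={i,w}
  B7: def={c} ue=∅
  B8: def={c,i} ue={c}
  B9: def={f,i} ue=∅

Liveness:
  B0: in=∅ out={c,i,w}
  B1: in={c,w} out={c}
  B2: in={c,i} out={c,i}
  B3: in={c} out={c}
  B4: in={c,i} out={c,i,w}
  B5: in={c,i,w} out={c,i,w}
  B6: in={c,i,w} out={c}
  B7: in=∅ out=∅
  B8: in={c} out=∅
  B9: in=∅ out=∅

Interference:
  c↔{f,i,w}
  f↔{c,i}
  i↔{c,f,w}
  w↔{c,i}

Chromatic number:
  {c,f,i} pairwise interfere (3-clique) ⇒ χ ≥ 3
  3-colouring: r0={c}  r1={i}  r2={f,w}
  χ = 3

Answer: 3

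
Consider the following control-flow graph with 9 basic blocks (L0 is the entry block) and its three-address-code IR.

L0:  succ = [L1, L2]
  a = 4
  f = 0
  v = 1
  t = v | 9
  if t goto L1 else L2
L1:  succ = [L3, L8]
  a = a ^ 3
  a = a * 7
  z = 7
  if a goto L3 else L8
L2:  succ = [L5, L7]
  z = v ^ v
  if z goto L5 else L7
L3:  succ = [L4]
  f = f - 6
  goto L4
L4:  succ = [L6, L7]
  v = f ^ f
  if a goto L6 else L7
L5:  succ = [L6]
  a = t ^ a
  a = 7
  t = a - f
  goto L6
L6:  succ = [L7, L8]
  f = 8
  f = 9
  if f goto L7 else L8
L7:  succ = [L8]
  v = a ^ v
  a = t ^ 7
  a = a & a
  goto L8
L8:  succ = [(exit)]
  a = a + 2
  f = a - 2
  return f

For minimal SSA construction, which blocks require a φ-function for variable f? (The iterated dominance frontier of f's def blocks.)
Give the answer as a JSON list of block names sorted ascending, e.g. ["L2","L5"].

idom tree: L1←L0 L2←L0 L3←L1 L4←L3 L5←L2 L6←L0 L7←L0 L8←L0
Dom at joins:
  L6: preds {L4,L5}: {L0,L1,L3,L4} ∩ {L0,L2,L5} = {L0}; idom=L0
  L7: preds {L2,L4,L6}: {L0,L2} ∩ {L0,L1,L3,L4} ∩ {L0,L6} = {L0}; idom=L0
  L8: preds {L1,L6,L7}: {L0,L1} ∩ {L0,L6} ∩ {L0,L7} = {L0}; idom=L0

DF derivation:
  join L6 pred L4: L4→L3→L1 stop@L0
  join L6 pred L5: L5→L2 stop@L0
  join L7 pred L2: L2 stop@L0
  join L7 pred L4: L4→L3→L1 stop@L0
  join L7 pred L6: L6 stop@L0
  join L8 pred L1: L1 stop@L0
  join L8 pred L6: L6 stop@L0
  join L8 pred L7: L7 stop@L0
  L0 → ∅
  L1 → {L6,L7,L8}
  L2 → {L6,L7}
  L3 → {L6,L7}
  L4 → {L6,L7}
  L5 → {L6}
  L6 → {L7,L8}
  L7 → {L8}
  L8 → ∅

φ for f: defs {L0,L3,L6,L8}
  DF⁺ = {L6,L7,L8}

Answer: ["L6", "L7", "L8"]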